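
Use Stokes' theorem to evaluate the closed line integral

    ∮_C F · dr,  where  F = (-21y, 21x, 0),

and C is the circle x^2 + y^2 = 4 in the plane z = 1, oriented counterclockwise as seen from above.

Let S be the flat disk x^2 + y^2 ≤ 4 in the plane z = 1, with upward unit normal n̂ = ẑ. By Stokes' theorem,

    ∮_C F · dr = ∬_S (∇ × F) · n̂ dS = ∬_D (curl F)_z dA,

where D is the disk x^2 + y^2 ≤ 4.

Compute the curl of F = (-21y, 21x, 0):
    (∇ × F)_x = ∂F_z/∂y - ∂F_y/∂z = 0,
    (∇ × F)_y = ∂F_x/∂z - ∂F_z/∂x = 0,
    (∇ × F)_z = ∂F_y/∂x - ∂F_x/∂y = 42.

On z = 1, (curl F)_z = 42.

Convert to polar (x = r cos θ, y = r sin θ, dA = r dr dθ); the integrand becomes 42, so

    ∬_D (curl F)_z dA = ∫_0^{2π} ∫_0^{2} (42) · r dr dθ.

Inner (r from 0 to 2): 84.
Outer (θ from 0 to 2π): 168π.

Therefore ∮_C F · dr = 168π.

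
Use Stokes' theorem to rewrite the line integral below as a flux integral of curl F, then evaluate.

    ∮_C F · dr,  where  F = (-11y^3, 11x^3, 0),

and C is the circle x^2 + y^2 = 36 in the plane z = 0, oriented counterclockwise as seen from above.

Let S be the flat disk x^2 + y^2 ≤ 36 in the plane z = 0, with upward unit normal n̂ = ẑ. By Stokes' theorem,

    ∮_C F · dr = ∬_S (∇ × F) · n̂ dS = ∬_D (curl F)_z dA,

where D is the disk x^2 + y^2 ≤ 36.

Compute the curl of F = (-11y^3, 11x^3, 0):
    (∇ × F)_x = ∂F_z/∂y - ∂F_y/∂z = 0,
    (∇ × F)_y = ∂F_x/∂z - ∂F_z/∂x = 0,
    (∇ × F)_z = ∂F_y/∂x - ∂F_x/∂y = 33x^2 + 33y^2.

On z = 0, (curl F)_z = 33x^2 + 33y^2.

Convert to polar (x = r cos θ, y = r sin θ, dA = r dr dθ); the integrand becomes 33r^2, so

    ∬_D (curl F)_z dA = ∫_0^{2π} ∫_0^{6} (33r^2) · r dr dθ.

Inner (r from 0 to 6): 10692.
Outer (θ from 0 to 2π): 21384π.

Therefore ∮_C F · dr = 21384π.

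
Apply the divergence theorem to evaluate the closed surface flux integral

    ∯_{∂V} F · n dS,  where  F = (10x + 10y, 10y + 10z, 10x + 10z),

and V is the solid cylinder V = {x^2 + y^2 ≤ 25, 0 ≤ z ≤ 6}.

By the divergence theorem,

    ∯_{∂V} F · n dS = ∭_V (∇ · F) dV.

Compute the divergence:
    ∇ · F = ∂F_x/∂x + ∂F_y/∂y + ∂F_z/∂z = 10 + 10 + 10 = 30.

In cylindrical coordinates, x = r cos(θ), y = r sin(θ), z = z, dV = r dr dθ dz, with 0 ≤ r ≤ 5, 0 ≤ θ ≤ 2π, 0 ≤ z ≤ 6.

The integrand, after substitution and multiplying by the volume element, becomes (30) · r, so

    ∭_V (∇·F) dV = ∫_0^{2π} ∫_0^{5} ∫_0^{6} (30) · r dz dr dθ.

Inner (z from 0 to 6): 180r.
Middle (r from 0 to 5): 2250.
Outer (θ from 0 to 2π): 4500π.

Therefore ∯_{∂V} F · n dS = 4500π.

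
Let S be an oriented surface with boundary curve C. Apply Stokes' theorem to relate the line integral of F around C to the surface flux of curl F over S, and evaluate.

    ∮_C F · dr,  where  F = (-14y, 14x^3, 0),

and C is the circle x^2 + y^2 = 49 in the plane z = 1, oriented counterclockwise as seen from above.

Let S be the flat disk x^2 + y^2 ≤ 49 in the plane z = 1, with upward unit normal n̂ = ẑ. By Stokes' theorem,

    ∮_C F · dr = ∬_S (∇ × F) · n̂ dS = ∬_D (curl F)_z dA,

where D is the disk x^2 + y^2 ≤ 49.

Compute the curl of F = (-14y, 14x^3, 0):
    (∇ × F)_x = ∂F_z/∂y - ∂F_y/∂z = 0,
    (∇ × F)_y = ∂F_x/∂z - ∂F_z/∂x = 0,
    (∇ × F)_z = ∂F_y/∂x - ∂F_x/∂y = 42x^2 + 14.

On z = 1, (curl F)_z = 42x^2 + 14.

Convert to polar (x = r cos θ, y = r sin θ, dA = r dr dθ); the integrand becomes 42r^2cos(θ)^2 + 14, so

    ∬_D (curl F)_z dA = ∫_0^{2π} ∫_0^{7} (42r^2cos(θ)^2 + 14) · r dr dθ.

Inner (r from 0 to 7): 50421cos(θ)^2/2 + 343.
Outer (θ from 0 to 2π): 51793π/2.

Therefore ∮_C F · dr = 51793π/2.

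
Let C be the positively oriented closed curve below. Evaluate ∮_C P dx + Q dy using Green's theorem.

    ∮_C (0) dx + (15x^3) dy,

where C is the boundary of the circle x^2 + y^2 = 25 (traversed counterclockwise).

Green's theorem converts the closed line integral into a double integral over the enclosed region D:

    ∮_C P dx + Q dy = ∬_D (∂Q/∂x - ∂P/∂y) dA.

Here P = 0, Q = 15x^3, so

    ∂Q/∂x = 45x^2,    ∂P/∂y = 0,
    ∂Q/∂x - ∂P/∂y = 45x^2.

D is the region x^2 + y^2 ≤ 25. Evaluating the double integral:

In polar coordinates (x = r cos θ, y = r sin θ, dA = r dr dθ) the integrand becomes 45r^2cos(θ)^2, so

    ∬_D (45x^2) dA = ∫_0^{2π} ∫_0^{5} (45r^2cos(θ)^2) · r dr dθ.

Inner (r from 0 to 5): 28125cos(θ)^2/4.
Outer (θ from 0 to 2π): 28125π/4.

Therefore ∮_C P dx + Q dy = 28125π/4.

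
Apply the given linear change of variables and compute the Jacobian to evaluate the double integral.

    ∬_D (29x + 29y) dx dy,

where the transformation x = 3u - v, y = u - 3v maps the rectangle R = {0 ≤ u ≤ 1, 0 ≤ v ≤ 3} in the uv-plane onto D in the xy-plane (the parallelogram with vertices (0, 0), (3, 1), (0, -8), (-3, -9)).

Compute the Jacobian determinant of (x, y) with respect to (u, v):

    ∂(x,y)/∂(u,v) = | 3  -1 | = (3)(-3) - (-1)(1) = -8.
                   | 1  -3 |

Its absolute value is |J| = 8 (the area scaling factor).

Substituting x = 3u - v, y = u - 3v into the integrand,

    29x + 29y → 116u - 116v,

so the integral becomes

    ∬_R (116u - 116v) · |J| du dv = ∫_0^1 ∫_0^3 (928u - 928v) dv du.

Inner (v): 2784u - 4176.
Outer (u): -2784.

Therefore ∬_D (29x + 29y) dx dy = -2784.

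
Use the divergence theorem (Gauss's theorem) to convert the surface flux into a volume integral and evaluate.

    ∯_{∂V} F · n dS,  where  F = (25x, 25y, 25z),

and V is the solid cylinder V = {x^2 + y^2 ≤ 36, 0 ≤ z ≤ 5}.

By the divergence theorem,

    ∯_{∂V} F · n dS = ∭_V (∇ · F) dV.

Compute the divergence:
    ∇ · F = ∂F_x/∂x + ∂F_y/∂y + ∂F_z/∂z = 25 + 25 + 25 = 75.

In cylindrical coordinates, x = r cos(θ), y = r sin(θ), z = z, dV = r dr dθ dz, with 0 ≤ r ≤ 6, 0 ≤ θ ≤ 2π, 0 ≤ z ≤ 5.

The integrand, after substitution and multiplying by the volume element, becomes (75) · r, so

    ∭_V (∇·F) dV = ∫_0^{2π} ∫_0^{6} ∫_0^{5} (75) · r dz dr dθ.

Inner (z from 0 to 5): 375r.
Middle (r from 0 to 6): 6750.
Outer (θ from 0 to 2π): 13500π.

Therefore ∯_{∂V} F · n dS = 13500π.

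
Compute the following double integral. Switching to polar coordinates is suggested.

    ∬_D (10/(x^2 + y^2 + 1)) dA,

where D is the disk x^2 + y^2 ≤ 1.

The region D is 0 ≤ r ≤ 1, 0 ≤ θ ≤ 2π in polar coordinates, where x = r cos(θ), y = r sin(θ), and dA = r dr dθ.

Under the substitution, the integrand becomes 10/(r^2 + 1), so

    ∬_D (10/(x^2 + y^2 + 1)) dA = ∫_{0}^{2π} ∫_{0}^{1} (10/(r^2 + 1)) · r dr dθ.

Inner integral (in r): ∫_{0}^{1} (10/(r^2 + 1)) · r dr = log(32).

Outer integral (in θ): ∫_{0}^{2π} (log(32)) dθ = 10π log(2).

Therefore ∬_D (10/(x^2 + y^2 + 1)) dA = 10π log(2).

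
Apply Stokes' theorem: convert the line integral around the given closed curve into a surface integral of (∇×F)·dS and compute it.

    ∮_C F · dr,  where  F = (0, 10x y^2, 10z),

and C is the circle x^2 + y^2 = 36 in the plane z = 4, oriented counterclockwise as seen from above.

Let S be the flat disk x^2 + y^2 ≤ 36 in the plane z = 4, with upward unit normal n̂ = ẑ. By Stokes' theorem,

    ∮_C F · dr = ∬_S (∇ × F) · n̂ dS = ∬_D (curl F)_z dA,

where D is the disk x^2 + y^2 ≤ 36.

Compute the curl of F = (0, 10x y^2, 10z):
    (∇ × F)_x = ∂F_z/∂y - ∂F_y/∂z = 0,
    (∇ × F)_y = ∂F_x/∂z - ∂F_z/∂x = 0,
    (∇ × F)_z = ∂F_y/∂x - ∂F_x/∂y = 10y^2.

On z = 4, (curl F)_z = 10y^2.

Convert to polar (x = r cos θ, y = r sin θ, dA = r dr dθ); the integrand becomes 10r^2sin(θ)^2, so

    ∬_D (curl F)_z dA = ∫_0^{2π} ∫_0^{6} (10r^2sin(θ)^2) · r dr dθ.

Inner (r from 0 to 6): 3240sin(θ)^2.
Outer (θ from 0 to 2π): 3240π.

Therefore ∮_C F · dr = 3240π.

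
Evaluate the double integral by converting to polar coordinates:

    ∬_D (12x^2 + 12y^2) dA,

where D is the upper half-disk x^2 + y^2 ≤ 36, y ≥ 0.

The region D is 0 ≤ r ≤ 6, 0 ≤ θ ≤ π in polar coordinates, where x = r cos(θ), y = r sin(θ), and dA = r dr dθ.

Under the substitution, the integrand becomes 12r^2, so

    ∬_D (12x^2 + 12y^2) dA = ∫_{0}^{π} ∫_{0}^{6} (12r^2) · r dr dθ.

Inner integral (in r): ∫_{0}^{6} (12r^2) · r dr = 3888.

Outer integral (in θ): ∫_{0}^{π} (3888) dθ = 3888π.

Therefore ∬_D (12x^2 + 12y^2) dA = 3888π.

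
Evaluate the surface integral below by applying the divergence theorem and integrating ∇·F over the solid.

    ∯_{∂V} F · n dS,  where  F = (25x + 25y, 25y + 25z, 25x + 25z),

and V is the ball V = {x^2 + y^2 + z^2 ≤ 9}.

By the divergence theorem,

    ∯_{∂V} F · n dS = ∭_V (∇ · F) dV.

Compute the divergence:
    ∇ · F = ∂F_x/∂x + ∂F_y/∂y + ∂F_z/∂z = 25 + 25 + 25 = 75.

In spherical coordinates, x = ρ sin(φ) cos(θ), y = ρ sin(φ) sin(θ), z = ρ cos(φ), dV = ρ^2 sin(φ) dρ dφ dθ, with 0 ≤ ρ ≤ 3, 0 ≤ φ ≤ π, 0 ≤ θ ≤ 2π.

The integrand, after substitution and multiplying by the volume element, becomes (75) · ρ^2 sin(φ), so

    ∭_V (∇·F) dV = ∫_0^{2π} ∫_0^{π} ∫_0^{3} (75) · ρ^2 sin(φ) dρ dφ dθ.

Inner (ρ from 0 to 3): 675sin(φ).
Middle (φ from 0 to π): 1350.
Outer (θ from 0 to 2π): 2700π.

Therefore ∯_{∂V} F · n dS = 2700π.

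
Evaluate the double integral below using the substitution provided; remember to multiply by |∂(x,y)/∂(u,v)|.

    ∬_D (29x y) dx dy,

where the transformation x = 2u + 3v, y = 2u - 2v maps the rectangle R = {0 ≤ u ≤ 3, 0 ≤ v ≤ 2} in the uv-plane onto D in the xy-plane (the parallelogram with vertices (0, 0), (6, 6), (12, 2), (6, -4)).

Compute the Jacobian determinant of (x, y) with respect to (u, v):

    ∂(x,y)/∂(u,v) = | 2  3 | = (2)(-2) - (3)(2) = -10.
                   | 2  -2 |

Its absolute value is |J| = 10 (the area scaling factor).

Substituting x = 2u + 3v, y = 2u - 2v into the integrand,

    29x y → 116u^2 + 58u v - 174v^2,

so the integral becomes

    ∬_R (116u^2 + 58u v - 174v^2) · |J| du dv = ∫_0^3 ∫_0^2 (1160u^2 + 580u v - 1740v^2) dv du.

Inner (v): 2320u^2 + 1160u - 4640.
Outer (u): 12180.

Therefore ∬_D (29x y) dx dy = 12180.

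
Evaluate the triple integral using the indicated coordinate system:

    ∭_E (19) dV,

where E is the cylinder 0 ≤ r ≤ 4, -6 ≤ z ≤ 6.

In cylindrical coordinates, x = r cos(θ), y = r sin(θ), z = z, and dV = r dr dθ dz.

The integrand becomes 19, so

    ∭_E (19) dV = ∫_{0}^{2π} ∫_{0}^{4} ∫_{-6}^{6} (19) · r dz dr dθ.

Inner (z): 228r.
Middle (r from 0 to 4): 1824.
Outer (θ): 3648π.

Therefore the triple integral equals 3648π.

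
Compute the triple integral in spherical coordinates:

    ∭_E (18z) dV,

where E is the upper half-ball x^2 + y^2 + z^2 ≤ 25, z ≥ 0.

In spherical coordinates, x = ρ sin(φ) cos(θ), y = ρ sin(φ) sin(θ), z = ρ cos(φ), and dV = ρ^2 sin(φ) dρ dφ dθ.

The integrand becomes 18ρ cos(φ), so

    ∭_E (18z) dV = ∫_{0}^{2π} ∫_{0}^{π/2} ∫_{0}^{5} (18ρ cos(φ)) · ρ^2 sin(φ) dρ dφ dθ.

Inner (ρ): 5625sin(2φ)/4.
Middle (φ): 5625/4.
Outer (θ): 5625π/2.

Therefore the triple integral equals 5625π/2.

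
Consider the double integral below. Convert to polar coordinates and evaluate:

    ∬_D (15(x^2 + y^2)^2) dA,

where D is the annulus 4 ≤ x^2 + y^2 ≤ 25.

The region D is 2 ≤ r ≤ 5, 0 ≤ θ ≤ 2π in polar coordinates, where x = r cos(θ), y = r sin(θ), and dA = r dr dθ.

Under the substitution, the integrand becomes 15r^4, so

    ∬_D (15(x^2 + y^2)^2) dA = ∫_{0}^{2π} ∫_{2}^{5} (15r^4) · r dr dθ.

Inner integral (in r): ∫_{2}^{5} (15r^4) · r dr = 77805/2.

Outer integral (in θ): ∫_{0}^{2π} (77805/2) dθ = 77805π.

Therefore ∬_D (15(x^2 + y^2)^2) dA = 77805π.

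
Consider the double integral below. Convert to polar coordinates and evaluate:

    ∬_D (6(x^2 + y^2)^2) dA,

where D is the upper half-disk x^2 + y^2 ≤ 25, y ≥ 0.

The region D is 0 ≤ r ≤ 5, 0 ≤ θ ≤ π in polar coordinates, where x = r cos(θ), y = r sin(θ), and dA = r dr dθ.

Under the substitution, the integrand becomes 6r^4, so

    ∬_D (6(x^2 + y^2)^2) dA = ∫_{0}^{π} ∫_{0}^{5} (6r^4) · r dr dθ.

Inner integral (in r): ∫_{0}^{5} (6r^4) · r dr = 15625.

Outer integral (in θ): ∫_{0}^{π} (15625) dθ = 15625π.

Therefore ∬_D (6(x^2 + y^2)^2) dA = 15625π.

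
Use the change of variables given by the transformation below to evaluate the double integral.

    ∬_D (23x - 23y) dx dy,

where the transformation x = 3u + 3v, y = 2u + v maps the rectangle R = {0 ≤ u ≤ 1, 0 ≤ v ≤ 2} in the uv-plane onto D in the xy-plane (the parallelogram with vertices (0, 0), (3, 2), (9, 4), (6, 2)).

Compute the Jacobian determinant of (x, y) with respect to (u, v):

    ∂(x,y)/∂(u,v) = | 3  3 | = (3)(1) - (3)(2) = -3.
                   | 2  1 |

Its absolute value is |J| = 3 (the area scaling factor).

Substituting x = 3u + 3v, y = 2u + v into the integrand,

    23x - 23y → 23u + 46v,

so the integral becomes

    ∬_R (23u + 46v) · |J| du dv = ∫_0^1 ∫_0^2 (69u + 138v) dv du.

Inner (v): 138u + 276.
Outer (u): 345.

Therefore ∬_D (23x - 23y) dx dy = 345.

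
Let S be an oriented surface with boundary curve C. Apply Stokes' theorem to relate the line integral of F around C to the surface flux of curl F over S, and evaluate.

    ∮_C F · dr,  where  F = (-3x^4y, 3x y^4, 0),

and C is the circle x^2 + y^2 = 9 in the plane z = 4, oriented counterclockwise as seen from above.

Let S be the flat disk x^2 + y^2 ≤ 9 in the plane z = 4, with upward unit normal n̂ = ẑ. By Stokes' theorem,

    ∮_C F · dr = ∬_S (∇ × F) · n̂ dS = ∬_D (curl F)_z dA,

where D is the disk x^2 + y^2 ≤ 9.

Compute the curl of F = (-3x^4y, 3x y^4, 0):
    (∇ × F)_x = ∂F_z/∂y - ∂F_y/∂z = 0,
    (∇ × F)_y = ∂F_x/∂z - ∂F_z/∂x = 0,
    (∇ × F)_z = ∂F_y/∂x - ∂F_x/∂y = 3x^4 + 3y^4.

On z = 4, (curl F)_z = 3x^4 + 3y^4.

Convert to polar (x = r cos θ, y = r sin θ, dA = r dr dθ); the integrand becomes 3r^4(sin(θ)^4 + cos(θ)^4), so

    ∬_D (curl F)_z dA = ∫_0^{2π} ∫_0^{3} (3r^4(sin(θ)^4 + cos(θ)^4)) · r dr dθ.

Inner (r from 0 to 3): 729sin(θ)^4/2 + 729cos(θ)^4/2.
Outer (θ from 0 to 2π): 2187π/4.

Therefore ∮_C F · dr = 2187π/4.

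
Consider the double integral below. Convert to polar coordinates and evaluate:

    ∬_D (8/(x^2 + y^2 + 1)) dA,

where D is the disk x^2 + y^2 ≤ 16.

The region D is 0 ≤ r ≤ 4, 0 ≤ θ ≤ 2π in polar coordinates, where x = r cos(θ), y = r sin(θ), and dA = r dr dθ.

Under the substitution, the integrand becomes 8/(r^2 + 1), so

    ∬_D (8/(x^2 + y^2 + 1)) dA = ∫_{0}^{2π} ∫_{0}^{4} (8/(r^2 + 1)) · r dr dθ.

Inner integral (in r): ∫_{0}^{4} (8/(r^2 + 1)) · r dr = log(83521).

Outer integral (in θ): ∫_{0}^{2π} (log(83521)) dθ = 8π log(17).

Therefore ∬_D (8/(x^2 + y^2 + 1)) dA = 8π log(17).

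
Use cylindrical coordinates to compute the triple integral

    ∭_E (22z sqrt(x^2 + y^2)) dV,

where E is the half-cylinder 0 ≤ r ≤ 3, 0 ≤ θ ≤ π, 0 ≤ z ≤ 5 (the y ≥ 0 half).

In cylindrical coordinates, x = r cos(θ), y = r sin(θ), z = z, and dV = r dr dθ dz.

The integrand becomes 22r z, so

    ∭_E (22z sqrt(x^2 + y^2)) dV = ∫_{0}^{π} ∫_{0}^{3} ∫_{0}^{5} (22r z) · r dz dr dθ.

Inner (z): 275r^2.
Middle (r from 0 to 3): 2475.
Outer (θ): 2475π.

Therefore the triple integral equals 2475π.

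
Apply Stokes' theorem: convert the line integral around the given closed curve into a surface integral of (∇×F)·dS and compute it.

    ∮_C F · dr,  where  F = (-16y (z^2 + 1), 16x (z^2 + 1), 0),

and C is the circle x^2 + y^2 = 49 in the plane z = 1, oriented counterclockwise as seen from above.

Let S be the flat disk x^2 + y^2 ≤ 49 in the plane z = 1, with upward unit normal n̂ = ẑ. By Stokes' theorem,

    ∮_C F · dr = ∬_S (∇ × F) · n̂ dS = ∬_D (curl F)_z dA,

where D is the disk x^2 + y^2 ≤ 49.

Compute the curl of F = (-16y (z^2 + 1), 16x (z^2 + 1), 0):
    (∇ × F)_x = ∂F_z/∂y - ∂F_y/∂z = -32x z,
    (∇ × F)_y = ∂F_x/∂z - ∂F_z/∂x = -32y z,
    (∇ × F)_z = ∂F_y/∂x - ∂F_x/∂y = 32z^2 + 32.

On z = 1, (curl F)_z = 64.

Convert to polar (x = r cos θ, y = r sin θ, dA = r dr dθ); the integrand becomes 64, so

    ∬_D (curl F)_z dA = ∫_0^{2π} ∫_0^{7} (64) · r dr dθ.

Inner (r from 0 to 7): 1568.
Outer (θ from 0 to 2π): 3136π.

Therefore ∮_C F · dr = 3136π.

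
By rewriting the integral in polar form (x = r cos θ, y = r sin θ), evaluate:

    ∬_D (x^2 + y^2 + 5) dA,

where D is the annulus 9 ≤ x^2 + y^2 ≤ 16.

The region D is 3 ≤ r ≤ 4, 0 ≤ θ ≤ 2π in polar coordinates, where x = r cos(θ), y = r sin(θ), and dA = r dr dθ.

Under the substitution, the integrand becomes r^2 + 5, so

    ∬_D (x^2 + y^2 + 5) dA = ∫_{0}^{2π} ∫_{3}^{4} (r^2 + 5) · r dr dθ.

Inner integral (in r): ∫_{3}^{4} (r^2 + 5) · r dr = 245/4.

Outer integral (in θ): ∫_{0}^{2π} (245/4) dθ = 245π/2.

Therefore ∬_D (x^2 + y^2 + 5) dA = 245π/2.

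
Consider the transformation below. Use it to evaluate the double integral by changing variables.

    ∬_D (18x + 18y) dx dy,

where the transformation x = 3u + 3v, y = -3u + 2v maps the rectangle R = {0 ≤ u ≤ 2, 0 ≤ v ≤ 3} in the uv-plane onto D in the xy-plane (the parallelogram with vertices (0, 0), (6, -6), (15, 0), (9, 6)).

Compute the Jacobian determinant of (x, y) with respect to (u, v):

    ∂(x,y)/∂(u,v) = | 3  3 | = (3)(2) - (3)(-3) = 15.
                   | -3  2 |

Its absolute value is |J| = 15 (the area scaling factor).

Substituting x = 3u + 3v, y = -3u + 2v into the integrand,

    18x + 18y → 90v,

so the integral becomes

    ∬_R (90v) · |J| du dv = ∫_0^2 ∫_0^3 (1350v) dv du.

Inner (v): 6075.
Outer (u): 12150.

Therefore ∬_D (18x + 18y) dx dy = 12150.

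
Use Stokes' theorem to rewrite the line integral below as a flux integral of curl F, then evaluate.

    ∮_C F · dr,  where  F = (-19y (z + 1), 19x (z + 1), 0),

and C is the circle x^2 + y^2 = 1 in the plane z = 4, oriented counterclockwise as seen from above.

Let S be the flat disk x^2 + y^2 ≤ 1 in the plane z = 4, with upward unit normal n̂ = ẑ. By Stokes' theorem,

    ∮_C F · dr = ∬_S (∇ × F) · n̂ dS = ∬_D (curl F)_z dA,

where D is the disk x^2 + y^2 ≤ 1.

Compute the curl of F = (-19y (z + 1), 19x (z + 1), 0):
    (∇ × F)_x = ∂F_z/∂y - ∂F_y/∂z = -19x,
    (∇ × F)_y = ∂F_x/∂z - ∂F_z/∂x = -19y,
    (∇ × F)_z = ∂F_y/∂x - ∂F_x/∂y = 38z + 38.

On z = 4, (curl F)_z = 190.

Convert to polar (x = r cos θ, y = r sin θ, dA = r dr dθ); the integrand becomes 190, so

    ∬_D (curl F)_z dA = ∫_0^{2π} ∫_0^{1} (190) · r dr dθ.

Inner (r from 0 to 1): 95.
Outer (θ from 0 to 2π): 190π.

Therefore ∮_C F · dr = 190π.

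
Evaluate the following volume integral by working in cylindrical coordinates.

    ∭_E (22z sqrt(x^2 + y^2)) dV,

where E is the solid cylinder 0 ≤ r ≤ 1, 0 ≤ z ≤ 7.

In cylindrical coordinates, x = r cos(θ), y = r sin(θ), z = z, and dV = r dr dθ dz.

The integrand becomes 22r z, so

    ∭_E (22z sqrt(x^2 + y^2)) dV = ∫_{0}^{2π} ∫_{0}^{1} ∫_{0}^{7} (22r z) · r dz dr dθ.

Inner (z): 539r^2.
Middle (r from 0 to 1): 539/3.
Outer (θ): 1078π/3.

Therefore the triple integral equals 1078π/3.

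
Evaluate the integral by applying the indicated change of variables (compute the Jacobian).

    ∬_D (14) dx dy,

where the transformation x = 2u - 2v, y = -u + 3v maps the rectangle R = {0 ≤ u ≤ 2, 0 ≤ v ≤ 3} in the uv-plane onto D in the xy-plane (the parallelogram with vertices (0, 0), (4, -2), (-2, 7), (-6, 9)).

Compute the Jacobian determinant of (x, y) with respect to (u, v):

    ∂(x,y)/∂(u,v) = | 2  -2 | = (2)(3) - (-2)(-1) = 4.
                   | -1  3 |

Its absolute value is |J| = 4 (the area scaling factor).

Substituting x = 2u - 2v, y = -u + 3v into the integrand,

    14 → 14,

so the integral becomes

    ∬_R (14) · |J| du dv = ∫_0^2 ∫_0^3 (56) dv du.

Inner (v): 168.
Outer (u): 336.

Therefore ∬_D (14) dx dy = 336.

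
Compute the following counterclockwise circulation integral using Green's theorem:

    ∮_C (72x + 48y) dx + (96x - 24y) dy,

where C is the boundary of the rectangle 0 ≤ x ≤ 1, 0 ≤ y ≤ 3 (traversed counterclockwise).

Green's theorem converts the closed line integral into a double integral over the enclosed region D:

    ∮_C P dx + Q dy = ∬_D (∂Q/∂x - ∂P/∂y) dA.

Here P = 72x + 48y, Q = 96x - 24y, so

    ∂Q/∂x = 96,    ∂P/∂y = 48,
    ∂Q/∂x - ∂P/∂y = 48.

D is the region 0 ≤ x ≤ 1, 0 ≤ y ≤ 3. Evaluating the double integral:

    ∬_D (48) dA = ∫_0^{1} ∫_0^{3} (48) dy dx.

Inner (y from 0 to 3): 144.
Outer (x from 0 to 1): 144.

Therefore ∮_C P dx + Q dy = 144.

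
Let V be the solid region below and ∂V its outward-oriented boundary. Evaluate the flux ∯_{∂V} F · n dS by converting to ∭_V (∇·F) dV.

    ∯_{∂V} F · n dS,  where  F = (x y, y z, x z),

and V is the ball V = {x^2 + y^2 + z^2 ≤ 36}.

By the divergence theorem,

    ∯_{∂V} F · n dS = ∭_V (∇ · F) dV.

Compute the divergence:
    ∇ · F = ∂F_x/∂x + ∂F_y/∂y + ∂F_z/∂z = y + z + x = x + y + z.

In spherical coordinates, x = ρ sin(φ) cos(θ), y = ρ sin(φ) sin(θ), z = ρ cos(φ), dV = ρ^2 sin(φ) dρ dφ dθ, with 0 ≤ ρ ≤ 6, 0 ≤ φ ≤ π, 0 ≤ θ ≤ 2π.

The integrand, after substitution and multiplying by the volume element, becomes (ρ (sqrt(2)sin(φ)sin(θ + π/4) + cos(φ))) · ρ^2 sin(φ), so

    ∭_V (∇·F) dV = ∫_0^{2π} ∫_0^{π} ∫_0^{6} (ρ (sqrt(2)sin(φ)sin(θ + π/4) + cos(φ))) · ρ^2 sin(φ) dρ dφ dθ.

Inner (ρ from 0 to 6): 324(sqrt(2)sin(φ)sin(θ + π/4) + cos(φ))sin(φ).
Middle (φ from 0 to π): 162sqrt(2)π sin(θ + π/4).
Outer (θ from 0 to 2π): 0.

Therefore ∯_{∂V} F · n dS = 0.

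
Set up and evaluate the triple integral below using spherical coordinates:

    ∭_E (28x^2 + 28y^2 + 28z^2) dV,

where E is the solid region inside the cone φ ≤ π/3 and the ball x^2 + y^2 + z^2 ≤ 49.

In spherical coordinates, x = ρ sin(φ) cos(θ), y = ρ sin(φ) sin(θ), z = ρ cos(φ), and dV = ρ^2 sin(φ) dρ dφ dθ.

The integrand becomes 28ρ^2, so

    ∭_E (28x^2 + 28y^2 + 28z^2) dV = ∫_{0}^{2π} ∫_{0}^{π/3} ∫_{0}^{7} (28ρ^2) · ρ^2 sin(φ) dρ dφ dθ.

Inner (ρ): 470596sin(φ)/5.
Middle (φ): 235298/5.
Outer (θ): 470596π/5.

Therefore the triple integral equals 470596π/5.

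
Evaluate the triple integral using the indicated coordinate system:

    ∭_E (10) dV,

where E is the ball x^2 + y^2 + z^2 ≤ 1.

In spherical coordinates, x = ρ sin(φ) cos(θ), y = ρ sin(φ) sin(θ), z = ρ cos(φ), and dV = ρ^2 sin(φ) dρ dφ dθ.

The integrand becomes 10, so

    ∭_E (10) dV = ∫_{0}^{2π} ∫_{0}^{π} ∫_{0}^{1} (10) · ρ^2 sin(φ) dρ dφ dθ.

Inner (ρ): 10sin(φ)/3.
Middle (φ): 20/3.
Outer (θ): 40π/3.

Therefore the triple integral equals 40π/3.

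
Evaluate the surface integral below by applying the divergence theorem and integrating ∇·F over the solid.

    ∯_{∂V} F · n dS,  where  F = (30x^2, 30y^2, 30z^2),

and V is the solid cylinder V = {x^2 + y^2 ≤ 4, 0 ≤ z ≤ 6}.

By the divergence theorem,

    ∯_{∂V} F · n dS = ∭_V (∇ · F) dV.

Compute the divergence:
    ∇ · F = ∂F_x/∂x + ∂F_y/∂y + ∂F_z/∂z = 60x + 60y + 60z.

In cylindrical coordinates, x = r cos(θ), y = r sin(θ), z = z, dV = r dr dθ dz, with 0 ≤ r ≤ 2, 0 ≤ θ ≤ 2π, 0 ≤ z ≤ 6.

The integrand, after substitution and multiplying by the volume element, becomes (60sqrt(2)r sin(θ + π/4) + 60z) · r, so

    ∭_V (∇·F) dV = ∫_0^{2π} ∫_0^{2} ∫_0^{6} (60sqrt(2)r sin(θ + π/4) + 60z) · r dz dr dθ.

Inner (z from 0 to 6): 360r (sqrt(2)r sin(θ + π/4) + 3).
Middle (r from 0 to 2): 960sqrt(2)sin(θ + π/4) + 2160.
Outer (θ from 0 to 2π): 4320π.

Therefore ∯_{∂V} F · n dS = 4320π.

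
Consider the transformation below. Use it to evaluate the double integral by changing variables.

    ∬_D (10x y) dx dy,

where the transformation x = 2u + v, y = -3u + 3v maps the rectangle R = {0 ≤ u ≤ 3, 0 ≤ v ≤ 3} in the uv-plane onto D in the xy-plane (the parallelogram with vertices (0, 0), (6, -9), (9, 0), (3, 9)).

Compute the Jacobian determinant of (x, y) with respect to (u, v):

    ∂(x,y)/∂(u,v) = | 2  1 | = (2)(3) - (1)(-3) = 9.
                   | -3  3 |

Its absolute value is |J| = 9 (the area scaling factor).

Substituting x = 2u + v, y = -3u + 3v into the integrand,

    10x y → -60u^2 + 30u v + 30v^2,

so the integral becomes

    ∬_R (-60u^2 + 30u v + 30v^2) · |J| du dv = ∫_0^3 ∫_0^3 (-540u^2 + 270u v + 270v^2) dv du.

Inner (v): -1620u^2 + 1215u + 2430.
Outer (u): -3645/2.

Therefore ∬_D (10x y) dx dy = -3645/2.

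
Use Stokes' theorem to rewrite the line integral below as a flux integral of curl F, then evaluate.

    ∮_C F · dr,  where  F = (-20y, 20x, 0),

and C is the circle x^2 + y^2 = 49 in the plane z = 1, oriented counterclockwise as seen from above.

Let S be the flat disk x^2 + y^2 ≤ 49 in the plane z = 1, with upward unit normal n̂ = ẑ. By Stokes' theorem,

    ∮_C F · dr = ∬_S (∇ × F) · n̂ dS = ∬_D (curl F)_z dA,

where D is the disk x^2 + y^2 ≤ 49.

Compute the curl of F = (-20y, 20x, 0):
    (∇ × F)_x = ∂F_z/∂y - ∂F_y/∂z = 0,
    (∇ × F)_y = ∂F_x/∂z - ∂F_z/∂x = 0,
    (∇ × F)_z = ∂F_y/∂x - ∂F_x/∂y = 40.

On z = 1, (curl F)_z = 40.

Convert to polar (x = r cos θ, y = r sin θ, dA = r dr dθ); the integrand becomes 40, so

    ∬_D (curl F)_z dA = ∫_0^{2π} ∫_0^{7} (40) · r dr dθ.

Inner (r from 0 to 7): 980.
Outer (θ from 0 to 2π): 1960π.

Therefore ∮_C F · dr = 1960π.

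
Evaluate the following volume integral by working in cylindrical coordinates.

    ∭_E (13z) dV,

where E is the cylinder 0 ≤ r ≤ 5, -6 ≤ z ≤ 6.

In cylindrical coordinates, x = r cos(θ), y = r sin(θ), z = z, and dV = r dr dθ dz.

The integrand becomes 13z, so

    ∭_E (13z) dV = ∫_{0}^{2π} ∫_{0}^{5} ∫_{-6}^{6} (13z) · r dz dr dθ.

Inner (z): 0.
Middle (r from 0 to 5): 0.
Outer (θ): 0.

Therefore the triple integral equals 0.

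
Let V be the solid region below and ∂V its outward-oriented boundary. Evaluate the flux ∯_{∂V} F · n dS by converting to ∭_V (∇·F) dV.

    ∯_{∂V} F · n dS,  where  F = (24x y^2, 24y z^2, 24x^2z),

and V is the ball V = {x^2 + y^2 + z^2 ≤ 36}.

By the divergence theorem,

    ∯_{∂V} F · n dS = ∭_V (∇ · F) dV.

Compute the divergence:
    ∇ · F = ∂F_x/∂x + ∂F_y/∂y + ∂F_z/∂z = 24y^2 + 24z^2 + 24x^2 = 24x^2 + 24y^2 + 24z^2.

In spherical coordinates, x = ρ sin(φ) cos(θ), y = ρ sin(φ) sin(θ), z = ρ cos(φ), dV = ρ^2 sin(φ) dρ dφ dθ, with 0 ≤ ρ ≤ 6, 0 ≤ φ ≤ π, 0 ≤ θ ≤ 2π.

The integrand, after substitution and multiplying by the volume element, becomes (24ρ^2) · ρ^2 sin(φ), so

    ∭_V (∇·F) dV = ∫_0^{2π} ∫_0^{π} ∫_0^{6} (24ρ^2) · ρ^2 sin(φ) dρ dφ dθ.

Inner (ρ from 0 to 6): 186624sin(φ)/5.
Middle (φ from 0 to π): 373248/5.
Outer (θ from 0 to 2π): 746496π/5.

Therefore ∯_{∂V} F · n dS = 746496π/5.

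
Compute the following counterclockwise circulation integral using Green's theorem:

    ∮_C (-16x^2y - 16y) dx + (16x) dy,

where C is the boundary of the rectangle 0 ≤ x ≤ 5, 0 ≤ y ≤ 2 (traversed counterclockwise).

Green's theorem converts the closed line integral into a double integral over the enclosed region D:

    ∮_C P dx + Q dy = ∬_D (∂Q/∂x - ∂P/∂y) dA.

Here P = -16x^2y - 16y, Q = 16x, so

    ∂Q/∂x = 16,    ∂P/∂y = -16x^2 - 16,
    ∂Q/∂x - ∂P/∂y = 16x^2 + 32.

D is the region 0 ≤ x ≤ 5, 0 ≤ y ≤ 2. Evaluating the double integral:

    ∬_D (16x^2 + 32) dA = ∫_0^{5} ∫_0^{2} (16x^2 + 32) dy dx.

Inner (y from 0 to 2): 32x^2 + 64.
Outer (x from 0 to 5): 4960/3.

Therefore ∮_C P dx + Q dy = 4960/3.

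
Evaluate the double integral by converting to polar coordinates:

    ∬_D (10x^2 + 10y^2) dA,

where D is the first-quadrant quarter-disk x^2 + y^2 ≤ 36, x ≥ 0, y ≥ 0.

The region D is 0 ≤ r ≤ 6, 0 ≤ θ ≤ π/2 in polar coordinates, where x = r cos(θ), y = r sin(θ), and dA = r dr dθ.

Under the substitution, the integrand becomes 10r^2, so

    ∬_D (10x^2 + 10y^2) dA = ∫_{0}^{π/2} ∫_{0}^{6} (10r^2) · r dr dθ.

Inner integral (in r): ∫_{0}^{6} (10r^2) · r dr = 3240.

Outer integral (in θ): ∫_{0}^{π/2} (3240) dθ = 1620π.

Therefore ∬_D (10x^2 + 10y^2) dA = 1620π.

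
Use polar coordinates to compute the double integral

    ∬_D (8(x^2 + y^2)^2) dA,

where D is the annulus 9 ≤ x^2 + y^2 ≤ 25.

The region D is 3 ≤ r ≤ 5, 0 ≤ θ ≤ 2π in polar coordinates, where x = r cos(θ), y = r sin(θ), and dA = r dr dθ.

Under the substitution, the integrand becomes 8r^4, so

    ∬_D (8(x^2 + y^2)^2) dA = ∫_{0}^{2π} ∫_{3}^{5} (8r^4) · r dr dθ.

Inner integral (in r): ∫_{3}^{5} (8r^4) · r dr = 59584/3.

Outer integral (in θ): ∫_{0}^{2π} (59584/3) dθ = 119168π/3.

Therefore ∬_D (8(x^2 + y^2)^2) dA = 119168π/3.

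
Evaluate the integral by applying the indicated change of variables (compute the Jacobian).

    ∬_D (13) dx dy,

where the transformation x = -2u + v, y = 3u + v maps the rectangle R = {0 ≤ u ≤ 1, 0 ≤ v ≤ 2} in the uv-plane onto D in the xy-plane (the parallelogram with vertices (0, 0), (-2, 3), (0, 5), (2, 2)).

Compute the Jacobian determinant of (x, y) with respect to (u, v):

    ∂(x,y)/∂(u,v) = | -2  1 | = (-2)(1) - (1)(3) = -5.
                   | 3  1 |

Its absolute value is |J| = 5 (the area scaling factor).

Substituting x = -2u + v, y = 3u + v into the integrand,

    13 → 13,

so the integral becomes

    ∬_R (13) · |J| du dv = ∫_0^1 ∫_0^2 (65) dv du.

Inner (v): 130.
Outer (u): 130.

Therefore ∬_D (13) dx dy = 130.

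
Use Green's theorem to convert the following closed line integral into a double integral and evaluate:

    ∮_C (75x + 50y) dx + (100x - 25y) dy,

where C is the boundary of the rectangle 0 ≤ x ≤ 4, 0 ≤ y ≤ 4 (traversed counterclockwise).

Green's theorem converts the closed line integral into a double integral over the enclosed region D:

    ∮_C P dx + Q dy = ∬_D (∂Q/∂x - ∂P/∂y) dA.

Here P = 75x + 50y, Q = 100x - 25y, so

    ∂Q/∂x = 100,    ∂P/∂y = 50,
    ∂Q/∂x - ∂P/∂y = 50.

D is the region 0 ≤ x ≤ 4, 0 ≤ y ≤ 4. Evaluating the double integral:

    ∬_D (50) dA = ∫_0^{4} ∫_0^{4} (50) dy dx.

Inner (y from 0 to 4): 200.
Outer (x from 0 to 4): 800.

Therefore ∮_C P dx + Q dy = 800.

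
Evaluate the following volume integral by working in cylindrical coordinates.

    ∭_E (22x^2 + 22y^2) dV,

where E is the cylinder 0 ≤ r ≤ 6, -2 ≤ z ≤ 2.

In cylindrical coordinates, x = r cos(θ), y = r sin(θ), z = z, and dV = r dr dθ dz.

The integrand becomes 22r^2, so

    ∭_E (22x^2 + 22y^2) dV = ∫_{0}^{2π} ∫_{0}^{6} ∫_{-2}^{2} (22r^2) · r dz dr dθ.

Inner (z): 88r^3.
Middle (r from 0 to 6): 28512.
Outer (θ): 57024π.

Therefore the triple integral equals 57024π.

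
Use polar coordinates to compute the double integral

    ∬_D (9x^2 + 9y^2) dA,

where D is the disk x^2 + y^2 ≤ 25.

The region D is 0 ≤ r ≤ 5, 0 ≤ θ ≤ 2π in polar coordinates, where x = r cos(θ), y = r sin(θ), and dA = r dr dθ.

Under the substitution, the integrand becomes 9r^2, so

    ∬_D (9x^2 + 9y^2) dA = ∫_{0}^{2π} ∫_{0}^{5} (9r^2) · r dr dθ.

Inner integral (in r): ∫_{0}^{5} (9r^2) · r dr = 5625/4.

Outer integral (in θ): ∫_{0}^{2π} (5625/4) dθ = 5625π/2.

Therefore ∬_D (9x^2 + 9y^2) dA = 5625π/2.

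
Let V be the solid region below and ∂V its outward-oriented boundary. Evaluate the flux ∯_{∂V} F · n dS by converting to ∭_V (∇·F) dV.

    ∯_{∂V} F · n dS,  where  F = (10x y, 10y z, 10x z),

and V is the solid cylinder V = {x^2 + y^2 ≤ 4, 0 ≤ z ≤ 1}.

By the divergence theorem,

    ∯_{∂V} F · n dS = ∭_V (∇ · F) dV.

Compute the divergence:
    ∇ · F = ∂F_x/∂x + ∂F_y/∂y + ∂F_z/∂z = 10y + 10z + 10x = 10x + 10y + 10z.

In cylindrical coordinates, x = r cos(θ), y = r sin(θ), z = z, dV = r dr dθ dz, with 0 ≤ r ≤ 2, 0 ≤ θ ≤ 2π, 0 ≤ z ≤ 1.

The integrand, after substitution and multiplying by the volume element, becomes (10sqrt(2)r sin(θ + π/4) + 10z) · r, so

    ∭_V (∇·F) dV = ∫_0^{2π} ∫_0^{2} ∫_0^{1} (10sqrt(2)r sin(θ + π/4) + 10z) · r dz dr dθ.

Inner (z from 0 to 1): 5r (2sqrt(2)r sin(θ + π/4) + 1).
Middle (r from 0 to 2): 80sqrt(2)sin(θ + π/4)/3 + 10.
Outer (θ from 0 to 2π): 20π.

Therefore ∯_{∂V} F · n dS = 20π.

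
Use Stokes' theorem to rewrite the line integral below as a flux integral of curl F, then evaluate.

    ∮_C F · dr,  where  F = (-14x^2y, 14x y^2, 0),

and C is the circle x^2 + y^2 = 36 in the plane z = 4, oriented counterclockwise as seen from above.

Let S be the flat disk x^2 + y^2 ≤ 36 in the plane z = 4, with upward unit normal n̂ = ẑ. By Stokes' theorem,

    ∮_C F · dr = ∬_S (∇ × F) · n̂ dS = ∬_D (curl F)_z dA,

where D is the disk x^2 + y^2 ≤ 36.

Compute the curl of F = (-14x^2y, 14x y^2, 0):
    (∇ × F)_x = ∂F_z/∂y - ∂F_y/∂z = 0,
    (∇ × F)_y = ∂F_x/∂z - ∂F_z/∂x = 0,
    (∇ × F)_z = ∂F_y/∂x - ∂F_x/∂y = 14x^2 + 14y^2.

On z = 4, (curl F)_z = 14x^2 + 14y^2.

Convert to polar (x = r cos θ, y = r sin θ, dA = r dr dθ); the integrand becomes 14r^2, so

    ∬_D (curl F)_z dA = ∫_0^{2π} ∫_0^{6} (14r^2) · r dr dθ.

Inner (r from 0 to 6): 4536.
Outer (θ from 0 to 2π): 9072π.

Therefore ∮_C F · dr = 9072π.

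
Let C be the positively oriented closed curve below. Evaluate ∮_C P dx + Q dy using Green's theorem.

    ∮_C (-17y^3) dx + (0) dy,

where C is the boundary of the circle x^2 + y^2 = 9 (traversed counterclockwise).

Green's theorem converts the closed line integral into a double integral over the enclosed region D:

    ∮_C P dx + Q dy = ∬_D (∂Q/∂x - ∂P/∂y) dA.

Here P = -17y^3, Q = 0, so

    ∂Q/∂x = 0,    ∂P/∂y = -51y^2,
    ∂Q/∂x - ∂P/∂y = 51y^2.

D is the region x^2 + y^2 ≤ 9. Evaluating the double integral:

In polar coordinates (x = r cos θ, y = r sin θ, dA = r dr dθ) the integrand becomes 51r^2sin(θ)^2, so

    ∬_D (51y^2) dA = ∫_0^{2π} ∫_0^{3} (51r^2sin(θ)^2) · r dr dθ.

Inner (r from 0 to 3): 4131sin(θ)^2/4.
Outer (θ from 0 to 2π): 4131π/4.

Therefore ∮_C P dx + Q dy = 4131π/4.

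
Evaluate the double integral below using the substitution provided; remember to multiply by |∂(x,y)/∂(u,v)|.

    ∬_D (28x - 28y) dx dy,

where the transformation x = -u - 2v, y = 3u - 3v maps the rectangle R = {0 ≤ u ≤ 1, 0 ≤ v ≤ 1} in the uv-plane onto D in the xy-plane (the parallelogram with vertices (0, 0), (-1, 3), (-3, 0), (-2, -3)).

Compute the Jacobian determinant of (x, y) with respect to (u, v):

    ∂(x,y)/∂(u,v) = | -1  -2 | = (-1)(-3) - (-2)(3) = 9.
                   | 3  -3 |

Its absolute value is |J| = 9 (the area scaling factor).

Substituting x = -u - 2v, y = 3u - 3v into the integrand,

    28x - 28y → -112u + 28v,

so the integral becomes

    ∬_R (-112u + 28v) · |J| du dv = ∫_0^1 ∫_0^1 (-1008u + 252v) dv du.

Inner (v): 126 - 1008u.
Outer (u): -378.

Therefore ∬_D (28x - 28y) dx dy = -378.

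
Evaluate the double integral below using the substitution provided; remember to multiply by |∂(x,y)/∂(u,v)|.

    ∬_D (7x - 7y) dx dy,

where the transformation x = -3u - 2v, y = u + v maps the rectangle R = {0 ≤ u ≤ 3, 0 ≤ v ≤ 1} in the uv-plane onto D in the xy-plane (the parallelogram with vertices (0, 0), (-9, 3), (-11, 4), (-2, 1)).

Compute the Jacobian determinant of (x, y) with respect to (u, v):

    ∂(x,y)/∂(u,v) = | -3  -2 | = (-3)(1) - (-2)(1) = -1.
                   | 1  1 |

Its absolute value is |J| = 1 (the area scaling factor).

Substituting x = -3u - 2v, y = u + v into the integrand,

    7x - 7y → -28u - 21v,

so the integral becomes

    ∬_R (-28u - 21v) · |J| du dv = ∫_0^3 ∫_0^1 (-28u - 21v) dv du.

Inner (v): -28u - 21/2.
Outer (u): -315/2.

Therefore ∬_D (7x - 7y) dx dy = -315/2.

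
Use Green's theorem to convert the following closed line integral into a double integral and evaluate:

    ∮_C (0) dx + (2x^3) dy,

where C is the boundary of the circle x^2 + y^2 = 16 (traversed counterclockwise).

Green's theorem converts the closed line integral into a double integral over the enclosed region D:

    ∮_C P dx + Q dy = ∬_D (∂Q/∂x - ∂P/∂y) dA.

Here P = 0, Q = 2x^3, so

    ∂Q/∂x = 6x^2,    ∂P/∂y = 0,
    ∂Q/∂x - ∂P/∂y = 6x^2.

D is the region x^2 + y^2 ≤ 16. Evaluating the double integral:

In polar coordinates (x = r cos θ, y = r sin θ, dA = r dr dθ) the integrand becomes 6r^2cos(θ)^2, so

    ∬_D (6x^2) dA = ∫_0^{2π} ∫_0^{4} (6r^2cos(θ)^2) · r dr dθ.

Inner (r from 0 to 4): 384cos(θ)^2.
Outer (θ from 0 to 2π): 384π.

Therefore ∮_C P dx + Q dy = 384π.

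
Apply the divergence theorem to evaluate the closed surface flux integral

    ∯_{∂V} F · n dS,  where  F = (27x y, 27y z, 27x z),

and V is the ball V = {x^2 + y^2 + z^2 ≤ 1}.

By the divergence theorem,

    ∯_{∂V} F · n dS = ∭_V (∇ · F) dV.

Compute the divergence:
    ∇ · F = ∂F_x/∂x + ∂F_y/∂y + ∂F_z/∂z = 27y + 27z + 27x = 27x + 27y + 27z.

In spherical coordinates, x = ρ sin(φ) cos(θ), y = ρ sin(φ) sin(θ), z = ρ cos(φ), dV = ρ^2 sin(φ) dρ dφ dθ, with 0 ≤ ρ ≤ 1, 0 ≤ φ ≤ π, 0 ≤ θ ≤ 2π.

The integrand, after substitution and multiplying by the volume element, becomes (27ρ (sqrt(2)sin(φ)sin(θ + π/4) + cos(φ))) · ρ^2 sin(φ), so

    ∭_V (∇·F) dV = ∫_0^{2π} ∫_0^{π} ∫_0^{1} (27ρ (sqrt(2)sin(φ)sin(θ + π/4) + cos(φ))) · ρ^2 sin(φ) dρ dφ dθ.

Inner (ρ from 0 to 1): 27(sqrt(2)sin(φ)sin(θ + π/4) + cos(φ))sin(φ)/4.
Middle (φ from 0 to π): 27sqrt(2)π sin(θ + π/4)/8.
Outer (θ from 0 to 2π): 0.

Therefore ∯_{∂V} F · n dS = 0.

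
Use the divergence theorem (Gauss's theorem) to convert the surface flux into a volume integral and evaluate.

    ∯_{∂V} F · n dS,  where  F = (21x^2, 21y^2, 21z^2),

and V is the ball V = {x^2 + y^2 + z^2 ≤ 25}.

By the divergence theorem,

    ∯_{∂V} F · n dS = ∭_V (∇ · F) dV.

Compute the divergence:
    ∇ · F = ∂F_x/∂x + ∂F_y/∂y + ∂F_z/∂z = 42x + 42y + 42z.

In spherical coordinates, x = ρ sin(φ) cos(θ), y = ρ sin(φ) sin(θ), z = ρ cos(φ), dV = ρ^2 sin(φ) dρ dφ dθ, with 0 ≤ ρ ≤ 5, 0 ≤ φ ≤ π, 0 ≤ θ ≤ 2π.

The integrand, after substitution and multiplying by the volume element, becomes (42ρ (sqrt(2)sin(φ)sin(θ + π/4) + cos(φ))) · ρ^2 sin(φ), so

    ∭_V (∇·F) dV = ∫_0^{2π} ∫_0^{π} ∫_0^{5} (42ρ (sqrt(2)sin(φ)sin(θ + π/4) + cos(φ))) · ρ^2 sin(φ) dρ dφ dθ.

Inner (ρ from 0 to 5): 13125(sqrt(2)sin(φ)sin(θ + π/4) + cos(φ))sin(φ)/2.
Middle (φ from 0 to π): 13125sqrt(2)π sin(θ + π/4)/4.
Outer (θ from 0 to 2π): 0.

Therefore ∯_{∂V} F · n dS = 0.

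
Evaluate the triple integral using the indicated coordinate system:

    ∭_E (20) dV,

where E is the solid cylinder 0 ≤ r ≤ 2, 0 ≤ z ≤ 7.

In cylindrical coordinates, x = r cos(θ), y = r sin(θ), z = z, and dV = r dr dθ dz.

The integrand becomes 20, so

    ∭_E (20) dV = ∫_{0}^{2π} ∫_{0}^{2} ∫_{0}^{7} (20) · r dz dr dθ.

Inner (z): 140r.
Middle (r from 0 to 2): 280.
Outer (θ): 560π.

Therefore the triple integral equals 560π.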